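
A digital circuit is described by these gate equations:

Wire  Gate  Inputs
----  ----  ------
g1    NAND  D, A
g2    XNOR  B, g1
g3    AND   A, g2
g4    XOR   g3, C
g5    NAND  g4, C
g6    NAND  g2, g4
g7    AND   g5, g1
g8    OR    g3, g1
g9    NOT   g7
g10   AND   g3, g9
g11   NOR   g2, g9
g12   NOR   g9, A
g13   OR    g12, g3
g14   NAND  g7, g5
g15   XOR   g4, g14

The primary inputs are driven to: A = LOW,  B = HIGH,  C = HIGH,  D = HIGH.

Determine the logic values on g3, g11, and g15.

g3 = LOW, g11 = LOW, g15 = LOW

g1 = D NAND A = HIGH NAND LOW = HIGH
g2 = B XNOR g1 = HIGH XNOR HIGH = HIGH
g3 = A AND g2 = LOW AND HIGH = LOW
g4 = g3 XOR C = LOW XOR HIGH = HIGH
g5 = g4 NAND C = HIGH NAND HIGH = LOW
g7 = g5 AND g1 = LOW AND HIGH = LOW
g9 = NOT g7 = NOT LOW = HIGH
g11 = g2 NOR g9 = HIGH NOR HIGH = LOW
g14 = g7 NAND g5 = LOW NAND LOW = HIGH
g15 = g4 XOR g14 = HIGH XOR HIGH = LOW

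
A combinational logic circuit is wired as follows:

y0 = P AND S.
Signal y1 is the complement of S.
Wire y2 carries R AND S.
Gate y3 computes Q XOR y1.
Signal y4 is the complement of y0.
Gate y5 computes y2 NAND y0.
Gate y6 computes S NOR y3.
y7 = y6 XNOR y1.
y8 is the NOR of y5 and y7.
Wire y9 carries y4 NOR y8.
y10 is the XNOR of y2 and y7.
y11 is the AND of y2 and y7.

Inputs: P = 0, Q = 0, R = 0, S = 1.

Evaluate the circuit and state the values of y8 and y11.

y0 = P AND S = 0 AND 1 = 0
y1 = NOT S = NOT 1 = 0
y2 = R AND S = 0 AND 1 = 0
y3 = Q XOR y1 = 0 XOR 0 = 0
y5 = y2 NAND y0 = 0 NAND 0 = 1
y6 = S NOR y3 = 1 NOR 0 = 0
y7 = y6 XNOR y1 = 0 XNOR 0 = 1
y8 = y5 NOR y7 = 1 NOR 1 = 0
y11 = y2 AND y7 = 0 AND 1 = 0

y8 = 0  y11 = 0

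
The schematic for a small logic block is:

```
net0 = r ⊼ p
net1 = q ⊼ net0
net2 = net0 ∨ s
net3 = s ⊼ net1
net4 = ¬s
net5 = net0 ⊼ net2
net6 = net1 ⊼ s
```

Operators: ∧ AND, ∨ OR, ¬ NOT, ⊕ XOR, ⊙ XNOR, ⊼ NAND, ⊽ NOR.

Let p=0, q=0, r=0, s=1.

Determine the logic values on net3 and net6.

net0 = r NAND p = 0 NAND 0 = 1
net1 = q NAND net0 = 0 NAND 1 = 1
net3 = s NAND net1 = 1 NAND 1 = 0
net6 = net1 NAND s = 1 NAND 1 = 0

net3 = 0  net6 = 0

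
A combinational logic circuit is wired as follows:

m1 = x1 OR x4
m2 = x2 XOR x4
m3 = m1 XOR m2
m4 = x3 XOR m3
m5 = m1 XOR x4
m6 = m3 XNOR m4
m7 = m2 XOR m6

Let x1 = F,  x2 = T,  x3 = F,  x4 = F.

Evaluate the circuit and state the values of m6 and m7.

m1 = x1 OR x4 = F OR F = F
m2 = x2 XOR x4 = T XOR F = T
m3 = m1 XOR m2 = F XOR T = T
m4 = x3 XOR m3 = F XOR T = T
m6 = m3 XNOR m4 = T XNOR T = T
m7 = m2 XOR m6 = T XOR T = F

m6 = T  m7 = F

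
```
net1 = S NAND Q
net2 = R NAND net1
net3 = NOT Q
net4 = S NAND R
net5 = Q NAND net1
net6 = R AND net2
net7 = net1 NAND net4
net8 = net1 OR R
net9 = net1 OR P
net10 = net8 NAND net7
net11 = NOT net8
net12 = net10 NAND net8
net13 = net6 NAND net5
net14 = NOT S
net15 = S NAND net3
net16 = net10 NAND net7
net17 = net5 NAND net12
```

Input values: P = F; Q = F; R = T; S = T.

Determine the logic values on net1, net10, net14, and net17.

net1 = S NAND Q = T NAND F = T
net4 = S NAND R = T NAND T = F
net5 = Q NAND net1 = F NAND T = T
net7 = net1 NAND net4 = T NAND F = T
net8 = net1 OR R = T OR T = T
net10 = net8 NAND net7 = T NAND T = F
net12 = net10 NAND net8 = F NAND T = T
net14 = NOT S = NOT T = F
net17 = net5 NAND net12 = T NAND T = F

net1 = T  net10 = F  net14 = F  net17 = F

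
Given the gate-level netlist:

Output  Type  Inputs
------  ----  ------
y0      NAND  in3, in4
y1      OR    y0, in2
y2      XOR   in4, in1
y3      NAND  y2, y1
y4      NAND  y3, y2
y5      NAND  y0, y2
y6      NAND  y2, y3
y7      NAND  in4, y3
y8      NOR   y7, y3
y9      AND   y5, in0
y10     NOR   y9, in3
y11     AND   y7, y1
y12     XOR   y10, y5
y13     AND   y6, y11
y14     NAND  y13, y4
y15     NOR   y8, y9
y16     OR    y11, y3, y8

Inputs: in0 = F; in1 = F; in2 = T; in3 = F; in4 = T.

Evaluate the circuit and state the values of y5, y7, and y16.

y5 = F; y7 = T; y16 = T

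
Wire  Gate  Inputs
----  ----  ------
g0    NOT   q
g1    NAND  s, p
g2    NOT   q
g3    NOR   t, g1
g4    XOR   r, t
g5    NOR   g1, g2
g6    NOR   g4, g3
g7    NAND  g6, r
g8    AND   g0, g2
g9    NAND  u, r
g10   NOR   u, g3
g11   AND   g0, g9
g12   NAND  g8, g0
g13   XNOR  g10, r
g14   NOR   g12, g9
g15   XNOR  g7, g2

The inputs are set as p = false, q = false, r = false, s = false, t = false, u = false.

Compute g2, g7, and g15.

g1 = s NAND p = false NAND false = true
g2 = NOT q = NOT false = true
g3 = t NOR g1 = false NOR true = false
g4 = r XOR t = false XOR false = false
g6 = g4 NOR g3 = false NOR false = true
g7 = g6 NAND r = true NAND false = true
g15 = g7 XNOR g2 = true XNOR true = true

g2 = true  g7 = true  g15 = true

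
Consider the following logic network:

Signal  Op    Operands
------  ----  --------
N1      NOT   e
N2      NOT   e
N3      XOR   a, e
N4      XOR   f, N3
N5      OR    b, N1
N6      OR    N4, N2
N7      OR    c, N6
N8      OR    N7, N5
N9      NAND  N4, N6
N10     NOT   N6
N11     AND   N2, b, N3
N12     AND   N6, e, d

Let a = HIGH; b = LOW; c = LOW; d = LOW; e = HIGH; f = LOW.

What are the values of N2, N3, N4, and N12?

N2 = NOT e = NOT HIGH = LOW
N3 = a XOR e = HIGH XOR HIGH = LOW
N4 = f XOR N3 = LOW XOR LOW = LOW
N6 = N4 OR N2 = LOW OR LOW = LOW
N12 = N6 AND e AND d = LOW AND HIGH AND LOW = LOW

N2 = LOW; N3 = LOW; N4 = LOW; N12 = LOW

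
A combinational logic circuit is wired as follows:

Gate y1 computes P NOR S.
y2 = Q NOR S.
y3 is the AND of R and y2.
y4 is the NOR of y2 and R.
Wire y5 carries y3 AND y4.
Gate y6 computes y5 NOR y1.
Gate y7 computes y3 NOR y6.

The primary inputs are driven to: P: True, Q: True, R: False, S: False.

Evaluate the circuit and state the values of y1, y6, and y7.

y1 = False, y6 = True, y7 = False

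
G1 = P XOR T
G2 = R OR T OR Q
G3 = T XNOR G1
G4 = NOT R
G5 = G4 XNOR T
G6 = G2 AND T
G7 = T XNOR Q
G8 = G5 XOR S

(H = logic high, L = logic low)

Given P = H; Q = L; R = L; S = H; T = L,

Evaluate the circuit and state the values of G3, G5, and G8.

G3 = L  G5 = L  G8 = H

G1 = P XOR T = H XOR L = H
G3 = T XNOR G1 = L XNOR H = L
G4 = NOT R = NOT L = H
G5 = G4 XNOR T = H XNOR L = L
G8 = G5 XOR S = L XOR H = H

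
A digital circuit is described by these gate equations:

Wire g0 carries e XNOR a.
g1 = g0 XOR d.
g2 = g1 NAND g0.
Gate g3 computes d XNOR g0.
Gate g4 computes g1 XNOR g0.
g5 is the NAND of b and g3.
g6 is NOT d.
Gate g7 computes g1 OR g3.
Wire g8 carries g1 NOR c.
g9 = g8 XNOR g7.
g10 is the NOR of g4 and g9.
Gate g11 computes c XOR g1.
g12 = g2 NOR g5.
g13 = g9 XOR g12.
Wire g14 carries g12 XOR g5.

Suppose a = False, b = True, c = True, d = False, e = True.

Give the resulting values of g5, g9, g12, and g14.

g0 = e XNOR a = True XNOR False = False
g1 = g0 XOR d = False XOR False = False
g2 = g1 NAND g0 = False NAND False = True
g3 = d XNOR g0 = False XNOR False = True
g5 = b NAND g3 = True NAND True = False
g7 = g1 OR g3 = False OR True = True
g8 = g1 NOR c = False NOR True = False
g9 = g8 XNOR g7 = False XNOR True = False
g12 = g2 NOR g5 = True NOR False = False
g14 = g12 XOR g5 = False XOR False = False

g5 = False  g9 = False  g12 = False  g14 = False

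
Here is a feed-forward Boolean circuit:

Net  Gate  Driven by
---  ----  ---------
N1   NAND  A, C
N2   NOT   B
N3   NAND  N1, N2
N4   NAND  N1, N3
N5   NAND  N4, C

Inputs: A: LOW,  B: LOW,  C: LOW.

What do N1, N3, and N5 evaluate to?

N1 = A NAND C = LOW NAND LOW = HIGH
N2 = NOT B = NOT LOW = HIGH
N3 = N1 NAND N2 = HIGH NAND HIGH = LOW
N4 = N1 NAND N3 = HIGH NAND LOW = HIGH
N5 = N4 NAND C = HIGH NAND LOW = HIGH

N1 = HIGH, N3 = LOW, N5 = HIGH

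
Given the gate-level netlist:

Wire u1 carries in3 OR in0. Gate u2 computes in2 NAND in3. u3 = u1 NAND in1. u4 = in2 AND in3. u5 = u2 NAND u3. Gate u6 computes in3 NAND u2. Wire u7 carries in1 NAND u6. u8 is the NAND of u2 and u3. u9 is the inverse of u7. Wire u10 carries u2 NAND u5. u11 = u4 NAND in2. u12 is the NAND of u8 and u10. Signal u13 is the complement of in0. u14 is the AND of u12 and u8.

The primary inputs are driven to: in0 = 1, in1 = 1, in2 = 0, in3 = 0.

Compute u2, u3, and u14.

u2 = 1, u3 = 0, u14 = 1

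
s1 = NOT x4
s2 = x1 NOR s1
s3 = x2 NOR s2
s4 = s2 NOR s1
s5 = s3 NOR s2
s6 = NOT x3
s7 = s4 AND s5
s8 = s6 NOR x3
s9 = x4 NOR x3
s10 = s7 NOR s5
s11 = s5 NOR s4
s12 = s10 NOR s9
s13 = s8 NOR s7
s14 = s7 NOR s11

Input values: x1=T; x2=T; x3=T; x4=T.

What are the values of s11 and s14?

s1 = NOT x4 = NOT T = F
s2 = x1 NOR s1 = T NOR F = F
s3 = x2 NOR s2 = T NOR F = F
s4 = s2 NOR s1 = F NOR F = T
s5 = s3 NOR s2 = F NOR F = T
s7 = s4 AND s5 = T AND T = T
s11 = s5 NOR s4 = T NOR T = F
s14 = s7 NOR s11 = T NOR F = F

s11 = F, s14 = F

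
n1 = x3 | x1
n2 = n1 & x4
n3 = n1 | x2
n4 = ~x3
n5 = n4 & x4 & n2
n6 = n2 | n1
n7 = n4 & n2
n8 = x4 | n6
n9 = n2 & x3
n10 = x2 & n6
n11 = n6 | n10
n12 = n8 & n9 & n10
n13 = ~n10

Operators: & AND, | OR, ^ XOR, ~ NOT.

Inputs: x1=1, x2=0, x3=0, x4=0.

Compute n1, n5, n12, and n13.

n1 = 1, n5 = 0, n12 = 0, n13 = 1

n1 = x3 OR x1 = 0 OR 1 = 1
n2 = n1 AND x4 = 1 AND 0 = 0
n4 = NOT x3 = NOT 0 = 1
n5 = n4 AND x4 AND n2 = 1 AND 0 AND 0 = 0
n6 = n2 OR n1 = 0 OR 1 = 1
n8 = x4 OR n6 = 0 OR 1 = 1
n9 = n2 AND x3 = 0 AND 0 = 0
n10 = x2 AND n6 = 0 AND 1 = 0
n12 = n8 AND n9 AND n10 = 1 AND 0 AND 0 = 0
n13 = NOT n10 = NOT 0 = 1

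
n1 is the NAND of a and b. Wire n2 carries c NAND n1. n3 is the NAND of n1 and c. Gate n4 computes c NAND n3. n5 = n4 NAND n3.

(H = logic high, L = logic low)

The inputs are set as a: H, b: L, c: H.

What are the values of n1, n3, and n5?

n1 = a NAND b = H NAND L = H
n3 = n1 NAND c = H NAND H = L
n4 = c NAND n3 = H NAND L = H
n5 = n4 NAND n3 = H NAND L = H

n1 = H; n3 = L; n5 = H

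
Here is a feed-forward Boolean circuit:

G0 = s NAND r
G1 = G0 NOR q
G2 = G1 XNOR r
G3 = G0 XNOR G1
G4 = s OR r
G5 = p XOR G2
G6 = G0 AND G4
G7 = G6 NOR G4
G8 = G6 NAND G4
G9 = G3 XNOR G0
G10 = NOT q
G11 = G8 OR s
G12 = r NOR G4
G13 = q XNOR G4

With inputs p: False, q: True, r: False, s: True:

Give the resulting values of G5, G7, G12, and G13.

G0 = s NAND r = True NAND False = True
G1 = G0 NOR q = True NOR True = False
G2 = G1 XNOR r = False XNOR False = True
G4 = s OR r = True OR False = True
G5 = p XOR G2 = False XOR True = True
G6 = G0 AND G4 = True AND True = True
G7 = G6 NOR G4 = True NOR True = False
G12 = r NOR G4 = False NOR True = False
G13 = q XNOR G4 = True XNOR True = True

G5 = True; G7 = False; G12 = False; G13 = True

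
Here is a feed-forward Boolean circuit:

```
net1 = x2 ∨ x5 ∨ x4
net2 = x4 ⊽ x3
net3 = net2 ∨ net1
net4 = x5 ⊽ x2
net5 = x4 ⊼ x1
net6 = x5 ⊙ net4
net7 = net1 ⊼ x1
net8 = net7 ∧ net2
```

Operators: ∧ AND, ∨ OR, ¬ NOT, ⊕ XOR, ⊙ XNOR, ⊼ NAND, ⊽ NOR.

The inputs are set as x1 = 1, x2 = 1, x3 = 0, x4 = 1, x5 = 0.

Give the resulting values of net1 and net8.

net1 = x2 OR x5 OR x4 = 1 OR 0 OR 1 = 1
net2 = x4 NOR x3 = 1 NOR 0 = 0
net7 = net1 NAND x1 = 1 NAND 1 = 0
net8 = net7 AND net2 = 0 AND 0 = 0

net1 = 1  net8 = 0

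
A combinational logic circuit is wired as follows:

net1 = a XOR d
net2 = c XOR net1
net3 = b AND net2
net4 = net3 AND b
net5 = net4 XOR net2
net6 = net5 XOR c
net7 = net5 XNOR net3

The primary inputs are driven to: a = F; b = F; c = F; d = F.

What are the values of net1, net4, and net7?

net1 = F; net4 = F; net7 = T

net1 = a XOR d = F XOR F = F
net2 = c XOR net1 = F XOR F = F
net3 = b AND net2 = F AND F = F
net4 = net3 AND b = F AND F = F
net5 = net4 XOR net2 = F XOR F = F
net7 = net5 XNOR net3 = F XNOR F = T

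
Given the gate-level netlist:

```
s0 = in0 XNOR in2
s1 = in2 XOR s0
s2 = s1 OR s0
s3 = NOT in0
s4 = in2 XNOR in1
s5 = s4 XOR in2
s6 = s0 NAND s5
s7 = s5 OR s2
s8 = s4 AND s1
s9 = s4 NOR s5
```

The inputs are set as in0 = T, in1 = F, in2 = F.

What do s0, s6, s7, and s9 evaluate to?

s0 = F  s6 = T  s7 = T  s9 = F

s0 = in0 XNOR in2 = T XNOR F = F
s1 = in2 XOR s0 = F XOR F = F
s2 = s1 OR s0 = F OR F = F
s4 = in2 XNOR in1 = F XNOR F = T
s5 = s4 XOR in2 = T XOR F = T
s6 = s0 NAND s5 = F NAND T = T
s7 = s5 OR s2 = T OR F = T
s9 = s4 NOR s5 = T NOR T = F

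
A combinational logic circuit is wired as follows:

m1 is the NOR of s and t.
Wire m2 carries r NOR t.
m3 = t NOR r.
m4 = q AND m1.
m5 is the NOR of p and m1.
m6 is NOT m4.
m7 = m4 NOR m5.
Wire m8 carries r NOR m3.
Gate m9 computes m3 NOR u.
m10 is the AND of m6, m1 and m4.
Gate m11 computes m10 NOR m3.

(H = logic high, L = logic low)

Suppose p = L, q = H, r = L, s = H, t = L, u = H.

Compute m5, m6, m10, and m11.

m5 = H, m6 = H, m10 = L, m11 = L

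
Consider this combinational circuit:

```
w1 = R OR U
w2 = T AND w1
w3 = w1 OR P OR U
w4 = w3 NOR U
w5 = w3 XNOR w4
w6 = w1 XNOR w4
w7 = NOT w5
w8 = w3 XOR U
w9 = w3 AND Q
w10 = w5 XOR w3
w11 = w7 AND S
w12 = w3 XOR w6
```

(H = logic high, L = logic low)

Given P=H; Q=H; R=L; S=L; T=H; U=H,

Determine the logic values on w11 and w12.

w1 = R OR U = L OR H = H
w3 = w1 OR P OR U = H OR H OR H = H
w4 = w3 NOR U = H NOR H = L
w5 = w3 XNOR w4 = H XNOR L = L
w6 = w1 XNOR w4 = H XNOR L = L
w7 = NOT w5 = NOT L = H
w11 = w7 AND S = H AND L = L
w12 = w3 XOR w6 = H XOR L = H

w11 = L, w12 = H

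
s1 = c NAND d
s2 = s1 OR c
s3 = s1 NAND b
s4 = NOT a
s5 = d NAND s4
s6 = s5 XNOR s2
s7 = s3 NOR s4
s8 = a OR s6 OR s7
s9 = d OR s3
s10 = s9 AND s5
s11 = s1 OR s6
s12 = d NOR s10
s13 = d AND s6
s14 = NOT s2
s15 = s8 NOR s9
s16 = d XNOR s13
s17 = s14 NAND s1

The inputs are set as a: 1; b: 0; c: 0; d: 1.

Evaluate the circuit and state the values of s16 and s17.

s16 = 1, s17 = 1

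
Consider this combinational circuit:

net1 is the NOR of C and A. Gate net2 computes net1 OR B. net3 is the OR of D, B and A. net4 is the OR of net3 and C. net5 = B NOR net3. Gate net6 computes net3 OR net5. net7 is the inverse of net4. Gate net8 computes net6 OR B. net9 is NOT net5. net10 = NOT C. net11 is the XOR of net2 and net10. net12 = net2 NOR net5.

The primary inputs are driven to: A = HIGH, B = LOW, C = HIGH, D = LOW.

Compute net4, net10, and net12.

net4 = HIGH, net10 = LOW, net12 = HIGH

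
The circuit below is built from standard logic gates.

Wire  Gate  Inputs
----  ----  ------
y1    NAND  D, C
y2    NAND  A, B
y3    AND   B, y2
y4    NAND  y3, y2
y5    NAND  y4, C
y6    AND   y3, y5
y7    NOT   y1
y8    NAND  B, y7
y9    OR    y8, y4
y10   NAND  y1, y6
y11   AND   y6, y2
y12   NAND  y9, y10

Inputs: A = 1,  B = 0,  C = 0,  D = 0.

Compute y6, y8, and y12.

y1 = D NAND C = 0 NAND 0 = 1
y2 = A NAND B = 1 NAND 0 = 1
y3 = B AND y2 = 0 AND 1 = 0
y4 = y3 NAND y2 = 0 NAND 1 = 1
y5 = y4 NAND C = 1 NAND 0 = 1
y6 = y3 AND y5 = 0 AND 1 = 0
y7 = NOT y1 = NOT 1 = 0
y8 = B NAND y7 = 0 NAND 0 = 1
y9 = y8 OR y4 = 1 OR 1 = 1
y10 = y1 NAND y6 = 1 NAND 0 = 1
y12 = y9 NAND y10 = 1 NAND 1 = 0

y6 = 0, y8 = 1, y12 = 0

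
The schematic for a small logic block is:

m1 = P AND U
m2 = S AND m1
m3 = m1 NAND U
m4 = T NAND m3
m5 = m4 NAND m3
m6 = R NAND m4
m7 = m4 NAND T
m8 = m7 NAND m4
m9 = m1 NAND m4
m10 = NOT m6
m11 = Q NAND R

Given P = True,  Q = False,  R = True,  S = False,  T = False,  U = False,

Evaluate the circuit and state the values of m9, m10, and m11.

m1 = P AND U = True AND False = False
m3 = m1 NAND U = False NAND False = True
m4 = T NAND m3 = False NAND True = True
m6 = R NAND m4 = True NAND True = False
m9 = m1 NAND m4 = False NAND True = True
m10 = NOT m6 = NOT False = True
m11 = Q NAND R = False NAND True = True

m9 = True; m10 = True; m11 = True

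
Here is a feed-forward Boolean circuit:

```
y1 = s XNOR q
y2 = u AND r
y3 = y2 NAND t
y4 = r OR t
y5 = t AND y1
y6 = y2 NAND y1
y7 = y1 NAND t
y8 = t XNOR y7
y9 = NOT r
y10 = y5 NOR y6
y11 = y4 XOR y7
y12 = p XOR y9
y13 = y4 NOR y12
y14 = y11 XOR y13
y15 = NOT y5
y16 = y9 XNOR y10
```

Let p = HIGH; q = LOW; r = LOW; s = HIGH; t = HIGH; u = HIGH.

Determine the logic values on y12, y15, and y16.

y12 = LOW, y15 = HIGH, y16 = LOW

y1 = s XNOR q = HIGH XNOR LOW = LOW
y2 = u AND r = HIGH AND LOW = LOW
y5 = t AND y1 = HIGH AND LOW = LOW
y6 = y2 NAND y1 = LOW NAND LOW = HIGH
y9 = NOT r = NOT LOW = HIGH
y10 = y5 NOR y6 = LOW NOR HIGH = LOW
y12 = p XOR y9 = HIGH XOR HIGH = LOW
y15 = NOT y5 = NOT LOW = HIGH
y16 = y9 XNOR y10 = HIGH XNOR LOW = LOW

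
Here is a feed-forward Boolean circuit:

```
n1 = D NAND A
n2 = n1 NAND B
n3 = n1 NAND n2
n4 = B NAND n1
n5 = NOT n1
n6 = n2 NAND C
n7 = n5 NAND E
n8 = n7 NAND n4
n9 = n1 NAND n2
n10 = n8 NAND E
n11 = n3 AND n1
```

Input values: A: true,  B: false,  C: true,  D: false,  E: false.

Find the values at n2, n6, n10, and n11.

n1 = D NAND A = false NAND true = true
n2 = n1 NAND B = true NAND false = true
n3 = n1 NAND n2 = true NAND true = false
n4 = B NAND n1 = false NAND true = true
n5 = NOT n1 = NOT true = false
n6 = n2 NAND C = true NAND true = false
n7 = n5 NAND E = false NAND false = true
n8 = n7 NAND n4 = true NAND true = false
n10 = n8 NAND E = false NAND false = true
n11 = n3 AND n1 = false AND true = false

n2 = true, n6 = false, n10 = true, n11 = false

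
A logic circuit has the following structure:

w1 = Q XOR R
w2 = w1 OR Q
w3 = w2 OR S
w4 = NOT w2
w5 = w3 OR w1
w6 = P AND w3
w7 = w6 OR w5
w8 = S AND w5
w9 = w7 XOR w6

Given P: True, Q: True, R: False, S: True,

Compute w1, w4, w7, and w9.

w1 = True; w4 = False; w7 = True; w9 = False

w1 = Q XOR R = True XOR False = True
w2 = w1 OR Q = True OR True = True
w3 = w2 OR S = True OR True = True
w4 = NOT w2 = NOT True = False
w5 = w3 OR w1 = True OR True = True
w6 = P AND w3 = True AND True = True
w7 = w6 OR w5 = True OR True = True
w9 = w7 XOR w6 = True XOR True = False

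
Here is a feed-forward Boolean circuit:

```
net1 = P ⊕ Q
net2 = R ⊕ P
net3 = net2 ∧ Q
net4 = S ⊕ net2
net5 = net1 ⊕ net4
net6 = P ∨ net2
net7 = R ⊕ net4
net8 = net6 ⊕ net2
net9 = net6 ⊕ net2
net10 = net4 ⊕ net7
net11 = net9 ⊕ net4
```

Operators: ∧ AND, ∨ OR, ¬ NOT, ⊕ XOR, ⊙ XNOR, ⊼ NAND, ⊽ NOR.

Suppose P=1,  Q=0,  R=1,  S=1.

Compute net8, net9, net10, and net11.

net8 = 1, net9 = 1, net10 = 1, net11 = 0

net2 = R XOR P = 1 XOR 1 = 0
net4 = S XOR net2 = 1 XOR 0 = 1
net6 = P OR net2 = 1 OR 0 = 1
net7 = R XOR net4 = 1 XOR 1 = 0
net8 = net6 XOR net2 = 1 XOR 0 = 1
net9 = net6 XOR net2 = 1 XOR 0 = 1
net10 = net4 XOR net7 = 1 XOR 0 = 1
net11 = net9 XOR net4 = 1 XOR 1 = 0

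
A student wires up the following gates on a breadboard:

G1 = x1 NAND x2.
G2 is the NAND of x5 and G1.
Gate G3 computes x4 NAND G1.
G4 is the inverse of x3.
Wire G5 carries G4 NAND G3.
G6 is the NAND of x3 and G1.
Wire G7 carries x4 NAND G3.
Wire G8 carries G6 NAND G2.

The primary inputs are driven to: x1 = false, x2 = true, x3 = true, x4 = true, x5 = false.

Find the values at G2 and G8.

G1 = x1 NAND x2 = false NAND true = true
G2 = x5 NAND G1 = false NAND true = true
G6 = x3 NAND G1 = true NAND true = false
G8 = G6 NAND G2 = false NAND true = true

G2 = true  G8 = true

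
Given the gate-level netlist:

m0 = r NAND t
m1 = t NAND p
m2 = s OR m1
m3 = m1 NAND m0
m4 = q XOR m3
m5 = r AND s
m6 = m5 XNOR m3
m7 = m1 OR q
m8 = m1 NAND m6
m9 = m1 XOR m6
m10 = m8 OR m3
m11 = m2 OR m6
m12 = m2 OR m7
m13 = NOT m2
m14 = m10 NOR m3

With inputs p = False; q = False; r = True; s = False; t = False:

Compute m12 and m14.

m12 = True, m14 = True

m0 = r NAND t = True NAND False = True
m1 = t NAND p = False NAND False = True
m2 = s OR m1 = False OR True = True
m3 = m1 NAND m0 = True NAND True = False
m5 = r AND s = True AND False = False
m6 = m5 XNOR m3 = False XNOR False = True
m7 = m1 OR q = True OR False = True
m8 = m1 NAND m6 = True NAND True = False
m10 = m8 OR m3 = False OR False = False
m12 = m2 OR m7 = True OR True = True
m14 = m10 NOR m3 = False NOR False = True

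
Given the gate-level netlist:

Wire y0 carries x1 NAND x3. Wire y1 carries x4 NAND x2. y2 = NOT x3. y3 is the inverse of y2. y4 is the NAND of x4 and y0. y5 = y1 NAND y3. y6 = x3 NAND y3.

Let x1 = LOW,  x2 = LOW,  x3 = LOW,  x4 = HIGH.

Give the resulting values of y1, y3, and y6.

y1 = x4 NAND x2 = HIGH NAND LOW = HIGH
y2 = NOT x3 = NOT LOW = HIGH
y3 = NOT y2 = NOT HIGH = LOW
y6 = x3 NAND y3 = LOW NAND LOW = HIGH

y1 = HIGH; y3 = LOW; y6 = HIGH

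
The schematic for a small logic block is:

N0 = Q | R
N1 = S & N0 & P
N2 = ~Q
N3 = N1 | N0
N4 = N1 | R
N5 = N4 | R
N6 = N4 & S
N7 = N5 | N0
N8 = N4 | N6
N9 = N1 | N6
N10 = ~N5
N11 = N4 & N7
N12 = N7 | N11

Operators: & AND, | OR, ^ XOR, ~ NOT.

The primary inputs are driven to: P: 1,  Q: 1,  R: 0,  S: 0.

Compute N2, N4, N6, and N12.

N2 = 0, N4 = 0, N6 = 0, N12 = 1

N0 = Q OR R = 1 OR 0 = 1
N1 = S AND N0 AND P = 0 AND 1 AND 1 = 0
N2 = NOT Q = NOT 1 = 0
N4 = N1 OR R = 0 OR 0 = 0
N5 = N4 OR R = 0 OR 0 = 0
N6 = N4 AND S = 0 AND 0 = 0
N7 = N5 OR N0 = 0 OR 1 = 1
N11 = N4 AND N7 = 0 AND 1 = 0
N12 = N7 OR N11 = 1 OR 0 = 1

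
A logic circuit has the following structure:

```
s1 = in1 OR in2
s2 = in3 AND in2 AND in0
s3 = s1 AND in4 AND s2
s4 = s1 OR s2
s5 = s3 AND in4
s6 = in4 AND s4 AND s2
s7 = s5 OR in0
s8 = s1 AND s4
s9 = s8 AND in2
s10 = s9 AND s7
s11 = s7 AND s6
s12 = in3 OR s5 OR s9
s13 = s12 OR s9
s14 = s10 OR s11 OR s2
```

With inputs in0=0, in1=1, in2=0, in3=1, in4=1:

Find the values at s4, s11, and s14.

s4 = 1  s11 = 0  s14 = 0

s1 = in1 OR in2 = 1 OR 0 = 1
s2 = in3 AND in2 AND in0 = 1 AND 0 AND 0 = 0
s3 = s1 AND in4 AND s2 = 1 AND 1 AND 0 = 0
s4 = s1 OR s2 = 1 OR 0 = 1
s5 = s3 AND in4 = 0 AND 1 = 0
s6 = in4 AND s4 AND s2 = 1 AND 1 AND 0 = 0
s7 = s5 OR in0 = 0 OR 0 = 0
s8 = s1 AND s4 = 1 AND 1 = 1
s9 = s8 AND in2 = 1 AND 0 = 0
s10 = s9 AND s7 = 0 AND 0 = 0
s11 = s7 AND s6 = 0 AND 0 = 0
s14 = s10 OR s11 OR s2 = 0 OR 0 OR 0 = 0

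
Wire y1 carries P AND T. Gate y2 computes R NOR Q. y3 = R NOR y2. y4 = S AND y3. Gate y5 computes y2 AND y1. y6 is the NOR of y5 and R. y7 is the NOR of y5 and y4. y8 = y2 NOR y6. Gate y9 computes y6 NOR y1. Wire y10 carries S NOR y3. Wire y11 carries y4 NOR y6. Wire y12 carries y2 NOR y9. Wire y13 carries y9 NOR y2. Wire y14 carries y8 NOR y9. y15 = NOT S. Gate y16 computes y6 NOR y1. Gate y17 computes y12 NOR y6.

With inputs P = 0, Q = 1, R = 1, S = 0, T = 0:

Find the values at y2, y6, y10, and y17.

y2 = 0; y6 = 0; y10 = 1; y17 = 1

y1 = P AND T = 0 AND 0 = 0
y2 = R NOR Q = 1 NOR 1 = 0
y3 = R NOR y2 = 1 NOR 0 = 0
y5 = y2 AND y1 = 0 AND 0 = 0
y6 = y5 NOR R = 0 NOR 1 = 0
y9 = y6 NOR y1 = 0 NOR 0 = 1
y10 = S NOR y3 = 0 NOR 0 = 1
y12 = y2 NOR y9 = 0 NOR 1 = 0
y17 = y12 NOR y6 = 0 NOR 0 = 1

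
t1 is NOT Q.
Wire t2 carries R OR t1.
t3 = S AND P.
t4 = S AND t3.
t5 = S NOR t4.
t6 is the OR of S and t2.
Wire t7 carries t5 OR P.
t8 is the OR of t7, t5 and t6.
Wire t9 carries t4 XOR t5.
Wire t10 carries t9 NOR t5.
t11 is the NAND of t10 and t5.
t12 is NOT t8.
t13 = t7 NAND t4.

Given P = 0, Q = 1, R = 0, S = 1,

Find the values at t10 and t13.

t10 = 1, t13 = 1

t3 = S AND P = 1 AND 0 = 0
t4 = S AND t3 = 1 AND 0 = 0
t5 = S NOR t4 = 1 NOR 0 = 0
t7 = t5 OR P = 0 OR 0 = 0
t9 = t4 XOR t5 = 0 XOR 0 = 0
t10 = t9 NOR t5 = 0 NOR 0 = 1
t13 = t7 NAND t4 = 0 NAND 0 = 1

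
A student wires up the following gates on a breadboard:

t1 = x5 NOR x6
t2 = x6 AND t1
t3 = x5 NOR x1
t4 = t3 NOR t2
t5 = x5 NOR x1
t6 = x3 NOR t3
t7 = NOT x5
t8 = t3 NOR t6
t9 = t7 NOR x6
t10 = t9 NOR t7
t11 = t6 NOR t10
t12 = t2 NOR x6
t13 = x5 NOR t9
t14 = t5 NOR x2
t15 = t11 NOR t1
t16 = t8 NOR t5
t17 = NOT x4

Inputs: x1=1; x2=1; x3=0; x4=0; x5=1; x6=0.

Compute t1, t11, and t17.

t1 = x5 NOR x6 = 1 NOR 0 = 0
t3 = x5 NOR x1 = 1 NOR 1 = 0
t6 = x3 NOR t3 = 0 NOR 0 = 1
t7 = NOT x5 = NOT 1 = 0
t9 = t7 NOR x6 = 0 NOR 0 = 1
t10 = t9 NOR t7 = 1 NOR 0 = 0
t11 = t6 NOR t10 = 1 NOR 0 = 0
t17 = NOT x4 = NOT 0 = 1

t1 = 0, t11 = 0, t17 = 1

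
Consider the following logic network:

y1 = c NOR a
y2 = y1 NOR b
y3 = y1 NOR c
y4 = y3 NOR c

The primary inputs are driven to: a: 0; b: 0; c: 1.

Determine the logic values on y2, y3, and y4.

y2 = 1, y3 = 0, y4 = 0

y1 = c NOR a = 1 NOR 0 = 0
y2 = y1 NOR b = 0 NOR 0 = 1
y3 = y1 NOR c = 0 NOR 1 = 0
y4 = y3 NOR c = 0 NOR 1 = 0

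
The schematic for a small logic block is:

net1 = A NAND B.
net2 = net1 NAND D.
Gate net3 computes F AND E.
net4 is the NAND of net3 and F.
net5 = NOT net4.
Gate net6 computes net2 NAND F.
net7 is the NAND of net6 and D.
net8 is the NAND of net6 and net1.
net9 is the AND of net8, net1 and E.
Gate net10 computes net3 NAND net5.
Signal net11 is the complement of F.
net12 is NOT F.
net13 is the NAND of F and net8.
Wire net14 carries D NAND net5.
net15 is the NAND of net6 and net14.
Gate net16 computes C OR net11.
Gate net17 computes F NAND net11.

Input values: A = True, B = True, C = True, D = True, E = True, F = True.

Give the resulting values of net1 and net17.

net1 = False; net17 = True

net1 = A NAND B = True NAND True = False
net11 = NOT F = NOT True = False
net17 = F NAND net11 = True NAND False = True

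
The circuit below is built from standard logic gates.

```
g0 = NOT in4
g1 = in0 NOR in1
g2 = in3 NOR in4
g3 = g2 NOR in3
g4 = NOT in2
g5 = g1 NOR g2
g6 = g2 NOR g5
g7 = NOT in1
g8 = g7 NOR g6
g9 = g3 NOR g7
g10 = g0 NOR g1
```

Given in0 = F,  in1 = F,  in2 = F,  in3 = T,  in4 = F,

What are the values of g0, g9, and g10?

g0 = NOT in4 = NOT F = T
g1 = in0 NOR in1 = F NOR F = T
g2 = in3 NOR in4 = T NOR F = F
g3 = g2 NOR in3 = F NOR T = F
g7 = NOT in1 = NOT F = T
g9 = g3 NOR g7 = F NOR T = F
g10 = g0 NOR g1 = T NOR T = F

g0 = T, g9 = F, g10 = F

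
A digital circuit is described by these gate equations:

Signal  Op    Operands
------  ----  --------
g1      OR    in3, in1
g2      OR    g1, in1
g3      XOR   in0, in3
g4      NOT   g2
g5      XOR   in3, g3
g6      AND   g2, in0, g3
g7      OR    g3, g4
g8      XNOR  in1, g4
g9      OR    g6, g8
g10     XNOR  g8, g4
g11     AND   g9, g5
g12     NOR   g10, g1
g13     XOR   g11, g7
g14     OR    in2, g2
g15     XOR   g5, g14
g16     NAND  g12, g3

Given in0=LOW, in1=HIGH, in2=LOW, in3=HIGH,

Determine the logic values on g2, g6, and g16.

g2 = HIGH, g6 = LOW, g16 = HIGH

g1 = in3 OR in1 = HIGH OR HIGH = HIGH
g2 = g1 OR in1 = HIGH OR HIGH = HIGH
g3 = in0 XOR in3 = LOW XOR HIGH = HIGH
g4 = NOT g2 = NOT HIGH = LOW
g6 = g2 AND in0 AND g3 = HIGH AND LOW AND HIGH = LOW
g8 = in1 XNOR g4 = HIGH XNOR LOW = LOW
g10 = g8 XNOR g4 = LOW XNOR LOW = HIGH
g12 = g10 NOR g1 = HIGH NOR HIGH = LOW
g16 = g12 NAND g3 = LOW NAND HIGH = HIGH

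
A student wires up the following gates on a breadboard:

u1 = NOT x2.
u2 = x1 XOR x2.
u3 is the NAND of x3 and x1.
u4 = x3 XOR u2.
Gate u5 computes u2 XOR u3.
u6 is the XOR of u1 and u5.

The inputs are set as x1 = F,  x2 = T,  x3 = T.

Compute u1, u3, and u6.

u1 = NOT x2 = NOT T = F
u2 = x1 XOR x2 = F XOR T = T
u3 = x3 NAND x1 = T NAND F = T
u5 = u2 XOR u3 = T XOR T = F
u6 = u1 XOR u5 = F XOR F = F

u1 = F  u3 = T  u6 = F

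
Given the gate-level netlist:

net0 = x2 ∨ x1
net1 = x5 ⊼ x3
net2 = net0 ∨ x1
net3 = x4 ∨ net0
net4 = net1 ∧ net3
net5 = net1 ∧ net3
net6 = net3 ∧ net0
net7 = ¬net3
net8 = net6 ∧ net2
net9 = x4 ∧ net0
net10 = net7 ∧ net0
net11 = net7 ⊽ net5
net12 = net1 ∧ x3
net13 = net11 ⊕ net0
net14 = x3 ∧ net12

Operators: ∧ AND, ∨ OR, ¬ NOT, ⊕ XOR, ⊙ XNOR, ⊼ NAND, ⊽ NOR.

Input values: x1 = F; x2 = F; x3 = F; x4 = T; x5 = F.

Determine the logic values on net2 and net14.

net2 = F; net14 = F

net0 = x2 OR x1 = F OR F = F
net1 = x5 NAND x3 = F NAND F = T
net2 = net0 OR x1 = F OR F = F
net12 = net1 AND x3 = T AND F = F
net14 = x3 AND net12 = F AND F = F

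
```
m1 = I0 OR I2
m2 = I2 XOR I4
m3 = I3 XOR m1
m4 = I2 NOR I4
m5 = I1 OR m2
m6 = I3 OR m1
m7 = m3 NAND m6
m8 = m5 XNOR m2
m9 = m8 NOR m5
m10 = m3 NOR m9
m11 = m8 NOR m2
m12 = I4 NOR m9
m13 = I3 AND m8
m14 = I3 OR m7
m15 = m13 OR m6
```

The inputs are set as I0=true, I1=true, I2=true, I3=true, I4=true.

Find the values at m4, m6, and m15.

m1 = I0 OR I2 = true OR true = true
m2 = I2 XOR I4 = true XOR true = false
m4 = I2 NOR I4 = true NOR true = false
m5 = I1 OR m2 = true OR false = true
m6 = I3 OR m1 = true OR true = true
m8 = m5 XNOR m2 = true XNOR false = false
m13 = I3 AND m8 = true AND false = false
m15 = m13 OR m6 = false OR true = true

m4 = false, m6 = true, m15 = true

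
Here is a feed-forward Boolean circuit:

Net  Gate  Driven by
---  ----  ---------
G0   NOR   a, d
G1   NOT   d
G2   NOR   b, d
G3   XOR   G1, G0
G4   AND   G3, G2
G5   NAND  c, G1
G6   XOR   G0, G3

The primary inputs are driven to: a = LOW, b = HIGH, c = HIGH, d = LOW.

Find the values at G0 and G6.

G0 = HIGH, G6 = HIGH

G0 = a NOR d = LOW NOR LOW = HIGH
G1 = NOT d = NOT LOW = HIGH
G3 = G1 XOR G0 = HIGH XOR HIGH = LOW
G6 = G0 XOR G3 = HIGH XOR LOW = HIGH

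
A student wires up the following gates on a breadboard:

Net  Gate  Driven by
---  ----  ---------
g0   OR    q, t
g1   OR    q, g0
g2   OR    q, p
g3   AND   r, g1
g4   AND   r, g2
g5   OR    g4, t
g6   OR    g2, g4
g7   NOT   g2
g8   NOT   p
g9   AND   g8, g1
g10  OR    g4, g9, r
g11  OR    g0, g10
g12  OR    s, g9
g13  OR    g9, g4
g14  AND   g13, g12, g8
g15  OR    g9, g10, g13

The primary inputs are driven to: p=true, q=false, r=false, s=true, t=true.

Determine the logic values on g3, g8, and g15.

g0 = q OR t = false OR true = true
g1 = q OR g0 = false OR true = true
g2 = q OR p = false OR true = true
g3 = r AND g1 = false AND true = false
g4 = r AND g2 = false AND true = false
g8 = NOT p = NOT true = false
g9 = g8 AND g1 = false AND true = false
g10 = g4 OR g9 OR r = false OR false OR false = false
g13 = g9 OR g4 = false OR false = false
g15 = g9 OR g10 OR g13 = false OR false OR false = false

g3 = false, g8 = false, g15 = false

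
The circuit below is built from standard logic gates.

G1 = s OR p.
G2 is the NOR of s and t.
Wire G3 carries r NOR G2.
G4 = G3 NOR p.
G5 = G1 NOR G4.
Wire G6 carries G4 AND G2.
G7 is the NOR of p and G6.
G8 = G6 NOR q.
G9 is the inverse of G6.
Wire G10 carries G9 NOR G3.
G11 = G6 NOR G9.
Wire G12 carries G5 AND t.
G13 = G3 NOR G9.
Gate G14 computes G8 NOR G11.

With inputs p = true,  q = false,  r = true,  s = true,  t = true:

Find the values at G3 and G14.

G3 = false  G14 = false

G2 = s NOR t = true NOR true = false
G3 = r NOR G2 = true NOR false = false
G4 = G3 NOR p = false NOR true = false
G6 = G4 AND G2 = false AND false = false
G8 = G6 NOR q = false NOR false = true
G9 = NOT G6 = NOT false = true
G11 = G6 NOR G9 = false NOR true = false
G14 = G8 NOR G11 = true NOR false = false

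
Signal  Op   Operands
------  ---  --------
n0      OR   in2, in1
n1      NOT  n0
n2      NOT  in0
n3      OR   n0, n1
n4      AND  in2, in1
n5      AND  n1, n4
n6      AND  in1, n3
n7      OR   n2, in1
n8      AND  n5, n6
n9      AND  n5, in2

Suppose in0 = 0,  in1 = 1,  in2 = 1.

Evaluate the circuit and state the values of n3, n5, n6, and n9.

n0 = in2 OR in1 = 1 OR 1 = 1
n1 = NOT n0 = NOT 1 = 0
n3 = n0 OR n1 = 1 OR 0 = 1
n4 = in2 AND in1 = 1 AND 1 = 1
n5 = n1 AND n4 = 0 AND 1 = 0
n6 = in1 AND n3 = 1 AND 1 = 1
n9 = n5 AND in2 = 0 AND 1 = 0

n3 = 1, n5 = 0, n6 = 1, n9 = 0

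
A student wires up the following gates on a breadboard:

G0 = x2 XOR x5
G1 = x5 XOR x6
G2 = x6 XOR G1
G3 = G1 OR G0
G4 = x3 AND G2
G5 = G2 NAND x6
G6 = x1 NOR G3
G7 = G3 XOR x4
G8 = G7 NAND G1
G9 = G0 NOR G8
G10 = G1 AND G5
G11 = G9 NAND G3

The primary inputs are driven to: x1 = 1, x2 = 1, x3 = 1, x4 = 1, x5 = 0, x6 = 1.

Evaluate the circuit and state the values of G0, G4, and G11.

G0 = 1  G4 = 0  G11 = 1

G0 = x2 XOR x5 = 1 XOR 0 = 1
G1 = x5 XOR x6 = 0 XOR 1 = 1
G2 = x6 XOR G1 = 1 XOR 1 = 0
G3 = G1 OR G0 = 1 OR 1 = 1
G4 = x3 AND G2 = 1 AND 0 = 0
G7 = G3 XOR x4 = 1 XOR 1 = 0
G8 = G7 NAND G1 = 0 NAND 1 = 1
G9 = G0 NOR G8 = 1 NOR 1 = 0
G11 = G9 NAND G3 = 0 NAND 1 = 1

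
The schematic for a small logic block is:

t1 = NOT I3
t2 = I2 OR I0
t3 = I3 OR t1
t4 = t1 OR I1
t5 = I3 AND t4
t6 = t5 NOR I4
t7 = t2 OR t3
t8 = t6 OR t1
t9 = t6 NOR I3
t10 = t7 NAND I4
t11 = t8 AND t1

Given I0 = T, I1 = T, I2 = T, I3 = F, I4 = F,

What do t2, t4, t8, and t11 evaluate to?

t2 = T, t4 = T, t8 = T, t11 = T

t1 = NOT I3 = NOT F = T
t2 = I2 OR I0 = T OR T = T
t4 = t1 OR I1 = T OR T = T
t5 = I3 AND t4 = F AND T = F
t6 = t5 NOR I4 = F NOR F = T
t8 = t6 OR t1 = T OR T = T
t11 = t8 AND t1 = T AND T = T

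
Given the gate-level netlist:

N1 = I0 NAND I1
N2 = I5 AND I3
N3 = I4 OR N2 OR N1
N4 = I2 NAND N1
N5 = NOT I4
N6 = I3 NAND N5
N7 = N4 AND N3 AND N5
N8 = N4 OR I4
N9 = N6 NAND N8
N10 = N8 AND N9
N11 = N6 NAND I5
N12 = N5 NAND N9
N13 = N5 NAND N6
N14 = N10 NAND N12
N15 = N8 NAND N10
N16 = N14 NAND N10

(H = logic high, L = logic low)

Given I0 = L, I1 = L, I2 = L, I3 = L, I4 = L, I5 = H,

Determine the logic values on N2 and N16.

N2 = L  N16 = H

N1 = I0 NAND I1 = L NAND L = H
N2 = I5 AND I3 = H AND L = L
N4 = I2 NAND N1 = L NAND H = H
N5 = NOT I4 = NOT L = H
N6 = I3 NAND N5 = L NAND H = H
N8 = N4 OR I4 = H OR L = H
N9 = N6 NAND N8 = H NAND H = L
N10 = N8 AND N9 = H AND L = L
N12 = N5 NAND N9 = H NAND L = H
N14 = N10 NAND N12 = L NAND H = H
N16 = N14 NAND N10 = H NAND L = H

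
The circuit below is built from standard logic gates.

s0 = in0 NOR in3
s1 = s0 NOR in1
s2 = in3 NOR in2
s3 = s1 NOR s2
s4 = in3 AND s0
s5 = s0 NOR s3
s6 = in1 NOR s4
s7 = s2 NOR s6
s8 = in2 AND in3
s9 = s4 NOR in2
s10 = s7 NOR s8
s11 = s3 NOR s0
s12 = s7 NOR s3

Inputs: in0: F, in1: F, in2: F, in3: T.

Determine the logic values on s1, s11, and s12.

s1 = T, s11 = T, s12 = T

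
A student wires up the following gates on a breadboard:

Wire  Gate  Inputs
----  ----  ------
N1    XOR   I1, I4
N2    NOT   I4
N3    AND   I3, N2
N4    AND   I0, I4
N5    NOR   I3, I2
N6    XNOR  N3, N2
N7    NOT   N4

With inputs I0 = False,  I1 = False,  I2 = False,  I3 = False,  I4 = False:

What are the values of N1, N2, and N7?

N1 = I1 XOR I4 = False XOR False = False
N2 = NOT I4 = NOT False = True
N4 = I0 AND I4 = False AND False = False
N7 = NOT N4 = NOT False = True

N1 = False, N2 = True, N7 = True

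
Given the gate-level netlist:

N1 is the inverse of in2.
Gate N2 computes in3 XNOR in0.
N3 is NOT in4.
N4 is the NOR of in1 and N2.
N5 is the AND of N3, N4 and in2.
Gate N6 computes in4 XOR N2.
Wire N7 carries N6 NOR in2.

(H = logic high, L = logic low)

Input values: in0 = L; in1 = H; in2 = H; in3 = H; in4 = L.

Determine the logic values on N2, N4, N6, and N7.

N2 = L, N4 = L, N6 = L, N7 = L

N2 = in3 XNOR in0 = H XNOR L = L
N4 = in1 NOR N2 = H NOR L = L
N6 = in4 XOR N2 = L XOR L = L
N7 = N6 NOR in2 = L NOR H = L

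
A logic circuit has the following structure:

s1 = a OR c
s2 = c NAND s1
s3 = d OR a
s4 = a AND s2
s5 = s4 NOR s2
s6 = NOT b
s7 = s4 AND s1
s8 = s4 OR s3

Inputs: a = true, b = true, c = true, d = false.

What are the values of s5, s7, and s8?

s1 = a OR c = true OR true = true
s2 = c NAND s1 = true NAND true = false
s3 = d OR a = false OR true = true
s4 = a AND s2 = true AND false = false
s5 = s4 NOR s2 = false NOR false = true
s7 = s4 AND s1 = false AND true = false
s8 = s4 OR s3 = false OR true = true

s5 = true, s7 = false, s8 = true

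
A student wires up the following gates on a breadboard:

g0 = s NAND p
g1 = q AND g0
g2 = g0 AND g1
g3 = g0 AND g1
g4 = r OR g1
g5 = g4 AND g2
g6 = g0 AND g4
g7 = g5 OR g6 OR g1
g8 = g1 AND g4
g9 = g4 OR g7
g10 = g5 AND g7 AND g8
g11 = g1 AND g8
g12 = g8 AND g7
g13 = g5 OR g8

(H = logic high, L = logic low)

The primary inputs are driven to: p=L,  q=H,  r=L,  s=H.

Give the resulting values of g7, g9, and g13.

g7 = H, g9 = H, g13 = H

g0 = s NAND p = H NAND L = H
g1 = q AND g0 = H AND H = H
g2 = g0 AND g1 = H AND H = H
g4 = r OR g1 = L OR H = H
g5 = g4 AND g2 = H AND H = H
g6 = g0 AND g4 = H AND H = H
g7 = g5 OR g6 OR g1 = H OR H OR H = H
g8 = g1 AND g4 = H AND H = H
g9 = g4 OR g7 = H OR H = H
g13 = g5 OR g8 = H OR H = H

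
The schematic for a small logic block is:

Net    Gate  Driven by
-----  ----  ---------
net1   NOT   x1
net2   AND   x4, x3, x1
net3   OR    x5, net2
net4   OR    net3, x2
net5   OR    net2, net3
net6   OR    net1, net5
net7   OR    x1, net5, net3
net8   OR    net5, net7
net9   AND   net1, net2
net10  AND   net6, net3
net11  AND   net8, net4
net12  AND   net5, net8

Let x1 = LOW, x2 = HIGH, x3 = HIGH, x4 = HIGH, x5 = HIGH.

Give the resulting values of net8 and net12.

net8 = HIGH, net12 = HIGH

net2 = x4 AND x3 AND x1 = HIGH AND HIGH AND LOW = LOW
net3 = x5 OR net2 = HIGH OR LOW = HIGH
net5 = net2 OR net3 = LOW OR HIGH = HIGH
net7 = x1 OR net5 OR net3 = LOW OR HIGH OR HIGH = HIGH
net8 = net5 OR net7 = HIGH OR HIGH = HIGH
net12 = net5 AND net8 = HIGH AND HIGH = HIGH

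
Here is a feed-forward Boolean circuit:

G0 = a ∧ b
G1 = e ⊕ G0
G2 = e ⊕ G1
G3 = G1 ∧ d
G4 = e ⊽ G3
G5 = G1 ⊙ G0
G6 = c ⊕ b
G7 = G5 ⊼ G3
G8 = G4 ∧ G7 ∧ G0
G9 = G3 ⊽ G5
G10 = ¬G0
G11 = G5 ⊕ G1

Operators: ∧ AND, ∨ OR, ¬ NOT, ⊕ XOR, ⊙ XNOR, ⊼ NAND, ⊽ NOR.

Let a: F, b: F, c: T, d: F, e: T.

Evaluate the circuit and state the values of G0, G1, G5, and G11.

G0 = F  G1 = T  G5 = F  G11 = T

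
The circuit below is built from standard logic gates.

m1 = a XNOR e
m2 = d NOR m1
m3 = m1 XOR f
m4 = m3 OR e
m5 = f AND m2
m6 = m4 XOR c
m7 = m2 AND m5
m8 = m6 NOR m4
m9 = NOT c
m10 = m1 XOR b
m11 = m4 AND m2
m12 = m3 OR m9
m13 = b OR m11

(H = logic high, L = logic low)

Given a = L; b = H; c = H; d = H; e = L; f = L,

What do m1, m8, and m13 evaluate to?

m1 = a XNOR e = L XNOR L = H
m2 = d NOR m1 = H NOR H = L
m3 = m1 XOR f = H XOR L = H
m4 = m3 OR e = H OR L = H
m6 = m4 XOR c = H XOR H = L
m8 = m6 NOR m4 = L NOR H = L
m11 = m4 AND m2 = H AND L = L
m13 = b OR m11 = H OR L = H

m1 = H; m8 = L; m13 = H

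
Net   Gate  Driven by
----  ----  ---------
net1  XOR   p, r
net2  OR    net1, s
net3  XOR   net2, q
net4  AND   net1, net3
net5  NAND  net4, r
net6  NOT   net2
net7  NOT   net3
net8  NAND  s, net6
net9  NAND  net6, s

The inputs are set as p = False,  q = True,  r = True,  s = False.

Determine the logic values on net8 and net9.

net8 = True, net9 = True

net1 = p XOR r = False XOR True = True
net2 = net1 OR s = True OR False = True
net6 = NOT net2 = NOT True = False
net8 = s NAND net6 = False NAND False = True
net9 = net6 NAND s = False NAND False = True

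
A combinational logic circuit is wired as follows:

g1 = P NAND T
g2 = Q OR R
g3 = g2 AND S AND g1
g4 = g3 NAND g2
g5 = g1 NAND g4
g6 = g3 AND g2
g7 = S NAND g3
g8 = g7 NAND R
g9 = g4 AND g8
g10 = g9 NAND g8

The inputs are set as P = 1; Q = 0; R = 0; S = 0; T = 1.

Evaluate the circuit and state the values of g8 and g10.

g8 = 1  g10 = 0

g1 = P NAND T = 1 NAND 1 = 0
g2 = Q OR R = 0 OR 0 = 0
g3 = g2 AND S AND g1 = 0 AND 0 AND 0 = 0
g4 = g3 NAND g2 = 0 NAND 0 = 1
g7 = S NAND g3 = 0 NAND 0 = 1
g8 = g7 NAND R = 1 NAND 0 = 1
g9 = g4 AND g8 = 1 AND 1 = 1
g10 = g9 NAND g8 = 1 NAND 1 = 0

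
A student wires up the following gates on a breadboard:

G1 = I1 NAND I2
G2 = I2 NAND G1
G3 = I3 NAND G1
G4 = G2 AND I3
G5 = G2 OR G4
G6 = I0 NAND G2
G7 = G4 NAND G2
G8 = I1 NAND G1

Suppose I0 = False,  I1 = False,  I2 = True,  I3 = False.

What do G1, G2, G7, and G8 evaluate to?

G1 = True; G2 = False; G7 = True; G8 = True

G1 = I1 NAND I2 = False NAND True = True
G2 = I2 NAND G1 = True NAND True = False
G4 = G2 AND I3 = False AND False = False
G7 = G4 NAND G2 = False NAND False = True
G8 = I1 NAND G1 = False NAND True = True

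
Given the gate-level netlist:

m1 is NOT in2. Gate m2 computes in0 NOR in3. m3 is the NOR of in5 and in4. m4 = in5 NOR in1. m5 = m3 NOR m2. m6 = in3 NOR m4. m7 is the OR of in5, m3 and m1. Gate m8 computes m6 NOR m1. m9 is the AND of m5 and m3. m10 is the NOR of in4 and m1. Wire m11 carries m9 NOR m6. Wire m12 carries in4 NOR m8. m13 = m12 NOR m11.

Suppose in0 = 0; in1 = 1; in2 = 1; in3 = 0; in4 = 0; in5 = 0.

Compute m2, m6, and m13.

m2 = 1; m6 = 1; m13 = 0

m1 = NOT in2 = NOT 1 = 0
m2 = in0 NOR in3 = 0 NOR 0 = 1
m3 = in5 NOR in4 = 0 NOR 0 = 1
m4 = in5 NOR in1 = 0 NOR 1 = 0
m5 = m3 NOR m2 = 1 NOR 1 = 0
m6 = in3 NOR m4 = 0 NOR 0 = 1
m8 = m6 NOR m1 = 1 NOR 0 = 0
m9 = m5 AND m3 = 0 AND 1 = 0
m11 = m9 NOR m6 = 0 NOR 1 = 0
m12 = in4 NOR m8 = 0 NOR 0 = 1
m13 = m12 NOR m11 = 1 NOR 0 = 0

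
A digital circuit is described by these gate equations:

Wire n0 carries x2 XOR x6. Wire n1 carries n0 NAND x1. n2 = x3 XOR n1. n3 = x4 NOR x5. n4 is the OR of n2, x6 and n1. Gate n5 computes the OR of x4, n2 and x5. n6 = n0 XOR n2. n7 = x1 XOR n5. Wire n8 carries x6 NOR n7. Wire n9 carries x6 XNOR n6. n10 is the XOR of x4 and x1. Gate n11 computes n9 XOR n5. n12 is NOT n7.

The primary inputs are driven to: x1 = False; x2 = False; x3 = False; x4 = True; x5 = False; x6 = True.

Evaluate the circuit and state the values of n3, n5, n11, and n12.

n0 = x2 XOR x6 = False XOR True = True
n1 = n0 NAND x1 = True NAND False = True
n2 = x3 XOR n1 = False XOR True = True
n3 = x4 NOR x5 = True NOR False = False
n5 = x4 OR n2 OR x5 = True OR True OR False = True
n6 = n0 XOR n2 = True XOR True = False
n7 = x1 XOR n5 = False XOR True = True
n9 = x6 XNOR n6 = True XNOR False = False
n11 = n9 XOR n5 = False XOR True = True
n12 = NOT n7 = NOT True = False

n3 = False  n5 = True  n11 = True  n12 = False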